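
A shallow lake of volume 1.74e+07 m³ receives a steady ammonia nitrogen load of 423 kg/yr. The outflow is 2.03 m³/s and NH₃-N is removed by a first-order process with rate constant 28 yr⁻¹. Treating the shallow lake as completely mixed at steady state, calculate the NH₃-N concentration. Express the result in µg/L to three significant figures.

0.767 µg/L

Outflow Q = 2.03 m³/s × 3.156e+07 s/yr = 6.406e+07 m³/yr.
Steady-state CSTR mass balance: W = Q·C + k·V·C, so C = W/(Q + kV).
Q + kV = 6.406e+07 + 28·1.74e+07 = 5.513e+08 m³/yr.
C = 423/5.513e+08 = 7.673e-07 kg/m³ = 0.0007673 mg/L = 0.7673 µg/L.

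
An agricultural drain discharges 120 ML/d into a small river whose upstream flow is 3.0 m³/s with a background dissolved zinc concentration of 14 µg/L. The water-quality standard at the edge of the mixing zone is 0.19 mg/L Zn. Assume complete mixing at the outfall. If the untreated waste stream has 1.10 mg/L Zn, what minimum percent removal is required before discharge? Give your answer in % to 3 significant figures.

120 ML/d = 1.389 m³/s.
14 µg/L = 0.014 mg/L.
Mass balance: 0.19·4.389 = 1.389·Cₑ + 3·0.014.
Cₑ = (0.8339 − 0.042) / 1.389 = 0.5702 mg/L.
Required removal = 1 − 0.5702/1.10 = 48.17 %.

48.2 %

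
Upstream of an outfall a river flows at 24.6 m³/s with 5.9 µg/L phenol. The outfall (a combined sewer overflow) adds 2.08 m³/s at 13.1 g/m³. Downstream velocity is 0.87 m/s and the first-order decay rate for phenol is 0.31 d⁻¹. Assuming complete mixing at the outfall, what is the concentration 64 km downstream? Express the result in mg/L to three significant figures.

5.9 µg/L = 0.0059 mg/L.
After complete mixing, C₀ = (2.08·13.1 + 24.6·0.0059) / 26.68 = 1.027 mg/L.
Travel time t = 6.4e+04 m / 0.87 m/s = 7.356e+04 s = 0.8514 d.
C = 1.027·exp(−0.31·0.8514) = 1.027·0.768 = 0.7885 mg/L.

0.789 mg/L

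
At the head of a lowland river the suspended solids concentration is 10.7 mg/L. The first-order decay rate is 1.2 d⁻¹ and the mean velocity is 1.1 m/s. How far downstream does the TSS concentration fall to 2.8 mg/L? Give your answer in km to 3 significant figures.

From C = C₀·e^(−kt), t = ln(C₀/C)/k = ln(10.7/2.8)/1.2 = 1.341/1.2 = 1.117 d.
Distance = v·t = 1.1 m/s × 9.652e+04 s = 1.062e+05 m = 106.2 km.

106 km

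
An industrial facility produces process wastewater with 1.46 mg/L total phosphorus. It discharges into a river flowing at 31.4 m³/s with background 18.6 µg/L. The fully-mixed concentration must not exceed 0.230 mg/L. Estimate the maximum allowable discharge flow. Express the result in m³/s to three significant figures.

5.40 m³/s

18.6 µg/L = 0.0186 mg/L.
Mass balance at complete mixing: C_std·(Q_w + Q_r) = Q_w·C_e + Q_r·C_b.
Rearranging, Q_w = Q_r·(C_std − C_b)/(C_e − C_std) = 31.4·(0.23 − 0.0186) / (1.46 − 0.23) = 5.397 m³/s.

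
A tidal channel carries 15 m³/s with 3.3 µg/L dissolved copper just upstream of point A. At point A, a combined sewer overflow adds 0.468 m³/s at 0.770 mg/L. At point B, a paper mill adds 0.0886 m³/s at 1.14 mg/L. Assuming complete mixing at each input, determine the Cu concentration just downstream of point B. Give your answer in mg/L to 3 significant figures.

3.3 µg/L = 0.0033 mg/L.
After input A: C = (15·0.0033 + 0.468·0.77) / 15.47 = 0.0265 mg/L.
After input B: C = (15.47·0.0265 + 0.0886·1.14) / 15.56 = 0.03284 mg/L.

0.0328 mg/L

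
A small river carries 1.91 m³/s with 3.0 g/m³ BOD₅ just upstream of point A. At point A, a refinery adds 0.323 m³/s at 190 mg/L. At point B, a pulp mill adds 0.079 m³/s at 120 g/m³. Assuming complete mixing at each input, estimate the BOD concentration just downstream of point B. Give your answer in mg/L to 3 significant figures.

33.1 mg/L

After input A: C = (1.91·3 + 0.323·190) / 2.233 = 30.05 mg/L.
After input B: C = (2.233·30.05 + 0.079·120) / 2.312 = 33.12 mg/L.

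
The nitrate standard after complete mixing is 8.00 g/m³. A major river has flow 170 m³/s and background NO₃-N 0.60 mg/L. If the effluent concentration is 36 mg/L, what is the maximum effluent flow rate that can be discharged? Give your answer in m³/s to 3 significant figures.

Mass balance at complete mixing: C_std·(Q_w + Q_r) = Q_w·C_e + Q_r·C_b.
Rearranging, Q_w = Q_r·(C_std − C_b)/(C_e − C_std) = 170·(8 − 0.6) / (36 − 8) = 44.93 m³/s.

44.9 m³/s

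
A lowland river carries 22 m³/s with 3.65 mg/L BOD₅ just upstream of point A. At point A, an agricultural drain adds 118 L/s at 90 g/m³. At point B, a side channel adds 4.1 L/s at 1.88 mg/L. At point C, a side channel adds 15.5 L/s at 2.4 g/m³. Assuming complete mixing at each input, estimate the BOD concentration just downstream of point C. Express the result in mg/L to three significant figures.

118 L/s = 0.118 m³/s.
After input A: C = (22·3.65 + 0.118·90) / 22.12 = 4.111 mg/L.
4.1 L/s = 0.0041 m³/s.
After input B: C = (22.12·4.111 + 0.0041·1.88) / 22.12 = 4.11 mg/L.
15.5 L/s = 0.0155 m³/s.
After input C: C = (22.12·4.11 + 0.0155·2.4) / 22.14 = 4.109 mg/L.

4.11 mg/L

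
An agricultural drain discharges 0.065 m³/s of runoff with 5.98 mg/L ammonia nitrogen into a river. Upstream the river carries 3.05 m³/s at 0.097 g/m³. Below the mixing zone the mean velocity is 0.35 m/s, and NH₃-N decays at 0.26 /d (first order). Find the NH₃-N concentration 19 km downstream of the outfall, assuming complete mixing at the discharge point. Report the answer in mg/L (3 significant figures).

After complete mixing, C₀ = (0.065·5.98 + 3.05·0.097) / 3.115 = 0.2198 mg/L.
Travel time t = 1.9e+04 m / 0.35 m/s = 5.429e+04 s = 0.6283 d.
C = 0.2198·exp(−0.26·0.6283) = 0.2198·0.8493 = 0.1866 mg/L.

0.187 mg/L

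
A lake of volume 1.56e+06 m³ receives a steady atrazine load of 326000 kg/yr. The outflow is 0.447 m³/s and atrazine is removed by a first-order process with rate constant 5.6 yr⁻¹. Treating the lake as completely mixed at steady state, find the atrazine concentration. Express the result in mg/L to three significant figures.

14.3 mg/L

Outflow Q = 0.447 m³/s × 3.156e+07 s/yr = 1.411e+07 m³/yr.
Steady-state CSTR mass balance: W = Q·C + k·V·C, so C = W/(Q + kV).
Q + kV = 1.411e+07 + 5.6·1.56e+06 = 2.284e+07 m³/yr.
C = 326000/2.284e+07 = 0.01427 kg/m³ = 14.27 mg/L.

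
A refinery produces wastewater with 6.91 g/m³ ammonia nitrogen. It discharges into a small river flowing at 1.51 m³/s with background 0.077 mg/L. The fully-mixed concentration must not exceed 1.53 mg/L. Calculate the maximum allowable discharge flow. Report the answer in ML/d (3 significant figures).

Mass balance at complete mixing: C_std·(Q_w + Q_r) = Q_w·C_e + Q_r·C_b.
Rearranging, Q_w = Q_r·(C_std − C_b)/(C_e − C_std) = 1.51·(1.53 − 0.077) / (6.91 − 1.53) = 0.4078 m³/s.
= 35.23 ML/d.

35.2 ML/d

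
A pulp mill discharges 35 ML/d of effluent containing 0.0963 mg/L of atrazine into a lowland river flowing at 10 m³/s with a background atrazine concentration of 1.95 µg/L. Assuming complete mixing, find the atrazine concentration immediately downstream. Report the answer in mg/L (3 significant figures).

0.00562 mg/L

35 ML/d = 0.4051 m³/s.
1.95 µg/L = 0.00195 mg/L.
Flow-weighted mixing gives C = (0.4051·0.0963 + 10·0.00195) / (0.4051 + 10) = 0.05851/10.41 = 0.005623 mg/L.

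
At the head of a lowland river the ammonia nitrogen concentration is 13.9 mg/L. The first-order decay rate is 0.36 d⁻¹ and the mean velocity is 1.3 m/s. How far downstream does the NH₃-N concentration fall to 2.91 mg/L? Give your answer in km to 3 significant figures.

488 km

From C = C₀·e^(−kt), t = ln(C₀/C)/k = ln(13.9/2.91)/0.36 = 1.564/0.36 = 4.344 d.
Distance = v·t = 1.3 m/s × 3.753e+05 s = 4.879e+05 m = 487.9 km.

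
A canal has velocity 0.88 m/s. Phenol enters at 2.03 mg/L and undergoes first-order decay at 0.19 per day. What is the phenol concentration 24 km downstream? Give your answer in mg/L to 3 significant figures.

Travel time t = 24 km / 0.88 m/s = 2.4e+04/0.88 = 2.727e+04 s = 0.3157 d.
First-order decay: C = 2.03·exp(−0.19·0.3157) = 2.03·0.9418 = 1.912 mg/L.

1.91 mg/L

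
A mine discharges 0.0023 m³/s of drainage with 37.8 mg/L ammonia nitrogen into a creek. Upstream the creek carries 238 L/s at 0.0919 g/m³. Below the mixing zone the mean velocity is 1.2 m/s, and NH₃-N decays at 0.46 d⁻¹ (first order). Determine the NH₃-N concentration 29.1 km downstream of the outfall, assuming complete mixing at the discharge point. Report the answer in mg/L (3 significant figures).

238 L/s = 0.238 m³/s.
After complete mixing, C₀ = (0.0023·37.8 + 0.238·0.0919) / 0.2403 = 0.4528 mg/L.
Travel time t = 2.91e+04 m / 1.2 m/s = 2.425e+04 s = 0.2807 d.
C = 0.4528·exp(−0.46·0.2807) = 0.4528·0.8789 = 0.398 mg/L.

0.398 mg/L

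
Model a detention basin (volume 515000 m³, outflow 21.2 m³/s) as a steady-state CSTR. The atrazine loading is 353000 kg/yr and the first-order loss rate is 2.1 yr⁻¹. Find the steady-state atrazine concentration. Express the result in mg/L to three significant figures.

Outflow Q = 21.2 m³/s × 3.156e+07 s/yr = 6.69e+08 m³/yr.
Steady-state CSTR mass balance: W = Q·C + k·V·C, so C = W/(Q + kV).
Q + kV = 6.69e+08 + 2.1·515000 = 6.701e+08 m³/yr.
C = 353000/6.701e+08 = 0.0005268 kg/m³ = 0.5268 mg/L.

0.527 mg/L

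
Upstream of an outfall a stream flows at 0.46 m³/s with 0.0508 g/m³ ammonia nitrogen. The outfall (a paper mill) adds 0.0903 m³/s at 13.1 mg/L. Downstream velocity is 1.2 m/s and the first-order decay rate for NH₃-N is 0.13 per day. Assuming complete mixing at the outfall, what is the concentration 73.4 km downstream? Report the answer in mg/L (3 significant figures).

After complete mixing, C₀ = (0.0903·13.1 + 0.46·0.0508) / 0.5503 = 2.192 mg/L.
Travel time t = 7.34e+04 m / 1.2 m/s = 6.117e+04 s = 0.7079 d.
C = 2.192·exp(−0.13·0.7079) = 2.192·0.9121 = 1.999 mg/L.

2.00 mg/L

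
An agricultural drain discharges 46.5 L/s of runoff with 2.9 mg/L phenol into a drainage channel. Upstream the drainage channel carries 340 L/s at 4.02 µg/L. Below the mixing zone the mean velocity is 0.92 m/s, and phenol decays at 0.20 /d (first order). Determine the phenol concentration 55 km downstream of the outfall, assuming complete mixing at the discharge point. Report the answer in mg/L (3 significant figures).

46.5 L/s = 0.0465 m³/s.
340 L/s = 0.34 m³/s.
4.02 µg/L = 0.00402 mg/L.
After complete mixing, C₀ = (0.0465·2.9 + 0.34·0.00402) / 0.3865 = 0.3524 mg/L.
Travel time t = 5.5e+04 m / 0.92 m/s = 5.978e+04 s = 0.6919 d.
C = 0.3524·exp(−0.20·0.6919) = 0.3524·0.8708 = 0.3069 mg/L.

0.307 mg/L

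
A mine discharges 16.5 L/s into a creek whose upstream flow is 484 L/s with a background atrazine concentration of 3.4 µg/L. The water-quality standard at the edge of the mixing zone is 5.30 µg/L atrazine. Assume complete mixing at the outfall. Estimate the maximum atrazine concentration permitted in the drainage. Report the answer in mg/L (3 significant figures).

0.0610 mg/L

16.5 L/s = 0.0165 m³/s.
484 L/s = 0.484 m³/s.
3.4 µg/L = 0.0034 mg/L.
5.30 µg/L = 0.0053 mg/L.
Mass balance: 0.0053·0.5005 = 0.0165·Cₑ + 0.484·0.0034.
Cₑ = (0.002653 − 0.001646) / 0.0165 = 0.06103 mg/L.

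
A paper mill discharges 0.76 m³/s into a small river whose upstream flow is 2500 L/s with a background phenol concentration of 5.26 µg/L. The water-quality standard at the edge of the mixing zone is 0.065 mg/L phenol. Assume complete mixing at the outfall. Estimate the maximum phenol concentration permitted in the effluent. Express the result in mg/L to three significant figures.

2500 L/s = 2.5 m³/s.
5.26 µg/L = 0.00526 mg/L.
Mass balance: 0.065·3.26 = 0.76·Cₑ + 2.5·0.00526.
Cₑ = (0.2119 − 0.01315) / 0.76 = 0.2615 mg/L.

0.262 mg/L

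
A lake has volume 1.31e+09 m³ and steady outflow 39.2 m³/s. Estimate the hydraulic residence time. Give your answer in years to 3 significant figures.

Q = 39.2 m³/s × 3.156e+07 s/yr = 1.237e+09 m³/yr.
Hydraulic residence time τ = V/Q = 1.31e+09/1.237e+09 = 1.059 yr.

1.06 yr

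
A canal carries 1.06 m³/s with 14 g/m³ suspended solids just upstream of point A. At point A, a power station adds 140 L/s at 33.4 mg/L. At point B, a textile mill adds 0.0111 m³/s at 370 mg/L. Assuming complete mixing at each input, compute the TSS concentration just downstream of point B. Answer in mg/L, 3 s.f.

19.5 mg/L

140 L/s = 0.14 m³/s.
After input A: C = (1.06·14 + 0.14·33.4) / 1.2 = 16.26 mg/L.
After input B: C = (1.2·16.26 + 0.0111·370) / 1.211 = 19.51 mg/L.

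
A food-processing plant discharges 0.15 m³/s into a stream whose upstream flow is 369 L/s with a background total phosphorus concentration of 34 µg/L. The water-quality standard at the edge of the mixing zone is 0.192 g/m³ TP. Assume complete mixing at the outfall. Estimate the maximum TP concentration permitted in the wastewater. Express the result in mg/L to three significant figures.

369 L/s = 0.369 m³/s.
34 µg/L = 0.034 mg/L.
Mass balance: 0.192·0.519 = 0.15·Cₑ + 0.369·0.034.
Cₑ = (0.09965 − 0.01255) / 0.15 = 0.5807 mg/L.

0.581 mg/L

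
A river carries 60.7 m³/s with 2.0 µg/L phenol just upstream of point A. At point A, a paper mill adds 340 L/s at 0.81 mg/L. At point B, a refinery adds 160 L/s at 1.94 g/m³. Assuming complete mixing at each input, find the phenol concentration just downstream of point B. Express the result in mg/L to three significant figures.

2.0 µg/L = 0.002 mg/L.
340 L/s = 0.34 m³/s.
After input A: C = (60.7·0.002 + 0.34·0.81) / 61.04 = 0.006501 mg/L.
160 L/s = 0.16 m³/s.
After input B: C = (61.04·0.006501 + 0.16·1.94) / 61.2 = 0.01156 mg/L.

0.0116 mg/L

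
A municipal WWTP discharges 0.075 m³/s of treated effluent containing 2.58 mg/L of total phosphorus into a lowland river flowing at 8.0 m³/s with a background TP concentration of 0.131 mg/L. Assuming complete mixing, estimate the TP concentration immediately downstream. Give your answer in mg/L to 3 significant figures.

By mass balance at complete mixing, C = (0.075·2.58 + 8·0.131) / (0.075 + 8) = 1.242/8.075 = 0.1537 mg/L.

0.154 mg/L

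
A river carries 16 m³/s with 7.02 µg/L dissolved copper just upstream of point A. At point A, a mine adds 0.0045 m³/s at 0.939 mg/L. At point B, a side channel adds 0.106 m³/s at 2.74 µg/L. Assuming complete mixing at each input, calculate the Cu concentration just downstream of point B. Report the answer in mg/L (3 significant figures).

7.02 µg/L = 0.00702 mg/L.
After input A: C = (16·0.00702 + 0.0045·0.939) / 16 = 0.007282 mg/L.
2.74 µg/L = 0.00274 mg/L.
After input B: C = (16·0.007282 + 0.106·0.00274) / 16.11 = 0.007252 mg/L.

0.00725 mg/L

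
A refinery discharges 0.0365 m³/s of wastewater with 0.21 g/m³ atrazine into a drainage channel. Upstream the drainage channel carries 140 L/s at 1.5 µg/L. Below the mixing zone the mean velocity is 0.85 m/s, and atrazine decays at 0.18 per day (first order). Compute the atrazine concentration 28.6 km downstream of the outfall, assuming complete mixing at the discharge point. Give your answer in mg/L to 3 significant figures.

140 L/s = 0.14 m³/s.
1.5 µg/L = 0.0015 mg/L.
After complete mixing, C₀ = (0.0365·0.21 + 0.14·0.0015) / 0.1765 = 0.04462 mg/L.
Travel time t = 2.86e+04 m / 0.85 m/s = 3.365e+04 s = 0.3894 d.
C = 0.04462·exp(−0.18·0.3894) = 0.04462·0.9323 = 0.0416 mg/L.

0.0416 mg/L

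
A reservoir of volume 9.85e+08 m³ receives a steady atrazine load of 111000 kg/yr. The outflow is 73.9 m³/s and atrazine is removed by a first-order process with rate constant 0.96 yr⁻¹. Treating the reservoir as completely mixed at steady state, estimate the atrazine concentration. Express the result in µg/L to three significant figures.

Outflow Q = 73.9 m³/s × 3.156e+07 s/yr = 2.332e+09 m³/yr.
Steady-state CSTR mass balance: W = Q·C + k·V·C, so C = W/(Q + kV).
Q + kV = 2.332e+09 + 0.96·9.85e+08 = 3.278e+09 m³/yr.
C = 111000/3.278e+09 = 3.387e-05 kg/m³ = 0.03387 mg/L = 33.87 µg/L.

33.9 µg/L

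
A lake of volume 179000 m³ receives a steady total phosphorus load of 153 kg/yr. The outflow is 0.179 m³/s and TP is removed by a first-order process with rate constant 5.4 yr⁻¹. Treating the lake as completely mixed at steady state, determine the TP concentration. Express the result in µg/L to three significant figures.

23.1 µg/L

Outflow Q = 0.179 m³/s × 3.156e+07 s/yr = 5.649e+06 m³/yr.
Steady-state CSTR mass balance: W = Q·C + k·V·C, so C = W/(Q + kV).
Q + kV = 5.649e+06 + 5.4·179000 = 6.615e+06 m³/yr.
C = 153/6.615e+06 = 2.313e-05 kg/m³ = 0.02313 mg/L = 23.13 µg/L.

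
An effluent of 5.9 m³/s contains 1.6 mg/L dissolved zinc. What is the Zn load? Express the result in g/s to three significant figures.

Mass flux = Q·C = 5.9 m³/s × 1.6 g/m³ = 9.44 g/s.

9.44 g/s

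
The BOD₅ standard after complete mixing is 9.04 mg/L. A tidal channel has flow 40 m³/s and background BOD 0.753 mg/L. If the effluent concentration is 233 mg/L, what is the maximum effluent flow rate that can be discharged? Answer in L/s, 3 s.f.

1480 L/s

Mass balance at complete mixing: C_std·(Q_w + Q_r) = Q_w·C_e + Q_r·C_b.
Rearranging, Q_w = Q_r·(C_std − C_b)/(C_e − C_std) = 40·(9.04 − 0.753) / (233 − 9.04) = 1.48 m³/s.
= 1480 L/s.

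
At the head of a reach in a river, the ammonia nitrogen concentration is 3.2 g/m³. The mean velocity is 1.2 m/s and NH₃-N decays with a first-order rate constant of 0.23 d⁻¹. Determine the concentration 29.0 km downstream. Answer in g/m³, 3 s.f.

3.00 g/m³

Travel time t = 29.0 km / 1.2 m/s = 2.9e+04/1.2 = 2.417e+04 s = 0.2797 d.
First-order decay: C = 3.2·exp(−0.23·0.2797) = 3.2·0.9377 = 3.001 g/m³.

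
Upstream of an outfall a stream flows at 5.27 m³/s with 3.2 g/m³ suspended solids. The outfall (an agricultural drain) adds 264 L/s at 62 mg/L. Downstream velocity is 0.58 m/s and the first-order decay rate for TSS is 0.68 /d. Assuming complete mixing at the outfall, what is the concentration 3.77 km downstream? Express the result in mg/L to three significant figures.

5.71 mg/L

264 L/s = 0.264 m³/s.
After complete mixing, C₀ = (0.264·62 + 5.27·3.2) / 5.534 = 6.005 mg/L.
Travel time t = 3770 m / 0.58 m/s = 6500 s = 0.07523 d.
C = 6.005·exp(−0.68·0.07523) = 6.005·0.9501 = 5.706 mg/L.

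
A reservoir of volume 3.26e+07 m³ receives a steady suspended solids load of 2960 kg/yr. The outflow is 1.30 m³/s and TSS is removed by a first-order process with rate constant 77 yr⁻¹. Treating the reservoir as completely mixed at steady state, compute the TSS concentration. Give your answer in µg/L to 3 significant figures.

Outflow Q = 1.30 m³/s × 3.156e+07 s/yr = 4.102e+07 m³/yr.
Steady-state CSTR mass balance: W = Q·C + k·V·C, so C = W/(Q + kV).
Q + kV = 4.102e+07 + 77·3.26e+07 = 2.551e+09 m³/yr.
C = 2960/2.551e+09 = 1.16e-06 kg/m³ = 0.00116 mg/L = 1.16 µg/L.

1.16 µg/L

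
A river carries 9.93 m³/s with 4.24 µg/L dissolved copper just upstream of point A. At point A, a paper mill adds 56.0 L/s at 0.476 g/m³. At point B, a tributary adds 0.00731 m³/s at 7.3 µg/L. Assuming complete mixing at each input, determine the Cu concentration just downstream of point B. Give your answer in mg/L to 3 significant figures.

4.24 µg/L = 0.00424 mg/L.
56.0 L/s = 0.056 m³/s.
After input A: C = (9.93·0.00424 + 0.056·0.476) / 9.986 = 0.006886 mg/L.
7.3 µg/L = 0.0073 mg/L.
After input B: C = (9.986·0.006886 + 0.00731·0.0073) / 9.993 = 0.006886 mg/L.

0.00689 mg/L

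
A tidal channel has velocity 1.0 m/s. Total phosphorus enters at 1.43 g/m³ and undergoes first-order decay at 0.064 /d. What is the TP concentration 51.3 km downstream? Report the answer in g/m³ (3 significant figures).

1.38 g/m³

Travel time t = 51.3 km / 1.0 m/s = 5.13e+04/1.0 = 5.13e+04 s = 0.5938 d.
First-order decay: C = 1.43·exp(−0.064·0.5938) = 1.43·0.9627 = 1.377 g/m³.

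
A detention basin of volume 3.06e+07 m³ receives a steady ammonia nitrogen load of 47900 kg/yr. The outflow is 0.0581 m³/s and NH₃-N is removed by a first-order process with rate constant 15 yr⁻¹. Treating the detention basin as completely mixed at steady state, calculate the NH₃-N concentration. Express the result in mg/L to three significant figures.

Outflow Q = 0.0581 m³/s × 3.156e+07 s/yr = 1.833e+06 m³/yr.
Steady-state CSTR mass balance: W = Q·C + k·V·C, so C = W/(Q + kV).
Q + kV = 1.833e+06 + 15·3.06e+07 = 4.608e+08 m³/yr.
C = 47900/4.608e+08 = 0.0001039 kg/m³ = 0.1039 mg/L.

0.104 mg/L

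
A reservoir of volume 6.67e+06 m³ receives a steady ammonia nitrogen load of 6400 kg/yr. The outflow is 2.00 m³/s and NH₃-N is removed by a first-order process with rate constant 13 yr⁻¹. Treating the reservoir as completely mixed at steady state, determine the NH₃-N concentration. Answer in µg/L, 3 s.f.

Outflow Q = 2.00 m³/s × 3.156e+07 s/yr = 6.312e+07 m³/yr.
Steady-state CSTR mass balance: W = Q·C + k·V·C, so C = W/(Q + kV).
Q + kV = 6.312e+07 + 13·6.67e+06 = 1.498e+08 m³/yr.
C = 6400/1.498e+08 = 4.272e-05 kg/m³ = 0.04272 mg/L = 42.72 µg/L.

42.7 µg/L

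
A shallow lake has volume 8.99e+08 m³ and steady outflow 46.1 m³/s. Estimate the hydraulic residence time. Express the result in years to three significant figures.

0.618 yr

Q = 46.1 m³/s × 3.156e+07 s/yr = 1.455e+09 m³/yr.
Hydraulic residence time τ = V/Q = 8.99e+08/1.455e+09 = 0.618 yr.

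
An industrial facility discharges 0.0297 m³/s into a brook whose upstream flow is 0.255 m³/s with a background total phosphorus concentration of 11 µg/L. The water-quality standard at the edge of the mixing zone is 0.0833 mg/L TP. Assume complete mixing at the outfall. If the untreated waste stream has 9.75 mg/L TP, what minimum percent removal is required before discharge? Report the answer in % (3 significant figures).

11 µg/L = 0.011 mg/L.
Mass balance: 0.0833·0.2847 = 0.0297·Cₑ + 0.255·0.011.
Cₑ = (0.02372 − 0.002805) / 0.0297 = 0.7041 mg/L.
Required removal = 1 − 0.7041/9.75 = 92.78 %.

92.8 %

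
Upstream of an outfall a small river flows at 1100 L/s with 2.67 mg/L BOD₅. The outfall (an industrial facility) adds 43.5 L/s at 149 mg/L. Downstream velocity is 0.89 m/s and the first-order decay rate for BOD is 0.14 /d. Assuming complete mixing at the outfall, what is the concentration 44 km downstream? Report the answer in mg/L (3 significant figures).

7.60 mg/L

43.5 L/s = 0.0435 m³/s.
1100 L/s = 1.1 m³/s.
After complete mixing, C₀ = (0.0435·149 + 1.1·2.67) / 1.144 = 8.237 mg/L.
Travel time t = 4.4e+04 m / 0.89 m/s = 4.944e+04 s = 0.5722 d.
C = 8.237·exp(−0.14·0.5722) = 8.237·0.923 = 7.602 mg/L.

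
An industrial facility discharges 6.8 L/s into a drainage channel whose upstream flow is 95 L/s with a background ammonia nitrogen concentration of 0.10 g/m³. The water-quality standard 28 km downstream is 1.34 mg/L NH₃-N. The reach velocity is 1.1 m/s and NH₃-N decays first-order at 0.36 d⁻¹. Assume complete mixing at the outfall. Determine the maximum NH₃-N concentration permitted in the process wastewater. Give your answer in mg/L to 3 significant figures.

6.8 L/s = 0.0068 m³/s.
95 L/s = 0.095 m³/s.
Travel time to the compliance point: t = 2.8e+04/1.1 = 2.545e+04 s = 0.2946 d; decay factor exp(−0.36·0.2946) = 0.8994.
So the concentration just after mixing may be at most 1.34/0.8994 = 1.49 mg/L.
Mass balance: 1.49·0.1018 = 0.0068·Cₑ + 0.095·0.1.
Cₑ = (0.1517 − 0.0095) / 0.0068 = 20.91 mg/L.

20.9 mg/L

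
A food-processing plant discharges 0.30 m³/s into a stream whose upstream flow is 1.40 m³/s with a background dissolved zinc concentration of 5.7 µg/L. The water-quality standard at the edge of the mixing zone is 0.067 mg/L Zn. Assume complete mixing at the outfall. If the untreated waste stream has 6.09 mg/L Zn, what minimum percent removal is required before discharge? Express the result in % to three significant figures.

5.7 µg/L = 0.0057 mg/L.
Mass balance: 0.067·1.7 = 0.3·Cₑ + 1.4·0.0057.
Cₑ = (0.1139 − 0.00798) / 0.3 = 0.3531 mg/L.
Required removal = 1 − 0.3531/6.09 = 94.2 %.

94.2 %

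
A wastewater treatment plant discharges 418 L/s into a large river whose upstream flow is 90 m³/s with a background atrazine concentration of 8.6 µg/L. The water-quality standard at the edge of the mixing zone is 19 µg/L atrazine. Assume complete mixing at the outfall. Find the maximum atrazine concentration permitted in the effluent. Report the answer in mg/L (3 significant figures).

418 L/s = 0.418 m³/s.
8.6 µg/L = 0.0086 mg/L.
19 µg/L = 0.019 mg/L.
Mass balance: 0.019·90.42 = 0.418·Cₑ + 90·0.0086.
Cₑ = (1.718 − 0.774) / 0.418 = 2.258 mg/L.

2.26 mg/L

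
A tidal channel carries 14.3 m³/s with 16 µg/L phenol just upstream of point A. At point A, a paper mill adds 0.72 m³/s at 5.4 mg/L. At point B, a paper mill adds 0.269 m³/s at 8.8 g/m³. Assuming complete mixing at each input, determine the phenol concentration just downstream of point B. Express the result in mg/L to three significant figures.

16 µg/L = 0.016 mg/L.
After input A: C = (14.3·0.016 + 0.72·5.4) / 15.02 = 0.2741 mg/L.
After input B: C = (15.02·0.2741 + 0.269·8.8) / 15.29 = 0.4241 mg/L.

0.424 mg/L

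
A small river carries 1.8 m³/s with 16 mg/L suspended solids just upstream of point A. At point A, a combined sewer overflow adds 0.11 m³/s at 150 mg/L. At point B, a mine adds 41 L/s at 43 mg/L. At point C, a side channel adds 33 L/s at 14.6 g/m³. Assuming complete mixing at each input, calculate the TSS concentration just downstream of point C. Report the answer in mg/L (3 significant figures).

After input A: C = (1.8·16 + 0.11·150) / 1.91 = 23.72 mg/L.
41 L/s = 0.041 m³/s.
After input B: C = (1.91·23.72 + 0.041·43) / 1.951 = 24.12 mg/L.
33 L/s = 0.033 m³/s.
After input C: C = (1.951·24.12 + 0.033·14.6) / 1.984 = 23.96 mg/L.

24.0 mg/L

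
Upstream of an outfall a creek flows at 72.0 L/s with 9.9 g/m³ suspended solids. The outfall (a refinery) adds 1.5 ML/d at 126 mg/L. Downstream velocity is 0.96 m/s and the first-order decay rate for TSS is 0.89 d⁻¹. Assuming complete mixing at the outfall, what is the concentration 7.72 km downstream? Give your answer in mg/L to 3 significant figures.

29.9 mg/L

1.5 ML/d = 0.01736 m³/s.
72.0 L/s = 0.072 m³/s.
After complete mixing, C₀ = (0.01736·126 + 0.072·9.9) / 0.08936 = 32.46 mg/L.
Travel time t = 7720 m / 0.96 m/s = 8042 s = 0.09307 d.
C = 32.46·exp(−0.89·0.09307) = 32.46·0.9205 = 29.88 mg/L.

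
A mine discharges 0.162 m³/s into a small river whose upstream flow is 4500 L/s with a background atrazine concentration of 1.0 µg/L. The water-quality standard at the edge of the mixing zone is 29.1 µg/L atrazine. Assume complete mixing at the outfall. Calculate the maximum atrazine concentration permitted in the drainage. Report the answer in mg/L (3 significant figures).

0.810 mg/L

4500 L/s = 4.5 m³/s.
1.0 µg/L = 0.001 mg/L.
29.1 µg/L = 0.0291 mg/L.
Mass balance: 0.0291·4.662 = 0.162·Cₑ + 4.5·0.001.
Cₑ = (0.1357 − 0.0045) / 0.162 = 0.8097 mg/L.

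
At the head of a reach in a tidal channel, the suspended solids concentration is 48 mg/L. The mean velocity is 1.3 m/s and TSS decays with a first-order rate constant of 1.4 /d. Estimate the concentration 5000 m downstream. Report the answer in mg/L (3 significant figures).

45.1 mg/L

Travel time t = 5000 m / 1.3 m/s = 5000/1.3 = 3846 s = 0.04452 d.
First-order decay: C = 48·exp(−1.4·0.04452) = 48·0.9396 = 45.1 mg/L.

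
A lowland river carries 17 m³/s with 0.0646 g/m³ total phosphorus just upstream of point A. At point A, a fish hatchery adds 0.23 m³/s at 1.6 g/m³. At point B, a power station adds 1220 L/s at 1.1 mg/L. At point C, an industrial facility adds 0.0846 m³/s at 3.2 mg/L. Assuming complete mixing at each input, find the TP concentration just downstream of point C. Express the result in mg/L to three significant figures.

After input A: C = (17·0.0646 + 0.23·1.6) / 17.23 = 0.0851 mg/L.
1220 L/s = 1.22 m³/s.
After input B: C = (17.23·0.0851 + 1.22·1.1) / 18.45 = 0.1522 mg/L.
After input C: C = (18.45·0.1522 + 0.0846·3.2) / 18.53 = 0.1661 mg/L.

0.166 mg/L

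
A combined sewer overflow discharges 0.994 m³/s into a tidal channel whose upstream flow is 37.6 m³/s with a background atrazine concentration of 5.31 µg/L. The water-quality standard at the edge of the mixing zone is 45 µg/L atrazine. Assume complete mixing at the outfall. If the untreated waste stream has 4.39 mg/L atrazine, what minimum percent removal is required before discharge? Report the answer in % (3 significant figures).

5.31 µg/L = 0.00531 mg/L.
45 µg/L = 0.045 mg/L.
Mass balance: 0.045·38.59 = 0.994·Cₑ + 37.6·0.00531.
Cₑ = (1.737 − 0.1997) / 0.994 = 1.546 mg/L.
Required removal = 1 − 1.546/4.39 = 64.78 %.

64.8 %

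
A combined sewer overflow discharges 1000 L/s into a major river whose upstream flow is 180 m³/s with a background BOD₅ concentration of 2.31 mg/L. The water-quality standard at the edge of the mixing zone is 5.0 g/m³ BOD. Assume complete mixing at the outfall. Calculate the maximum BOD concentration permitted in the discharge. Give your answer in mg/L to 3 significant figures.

1000 L/s = 1 m³/s.
Mass balance: 5·181 = 1·Cₑ + 180·2.31.
Cₑ = (905 − 415.8) / 1 = 489.2 mg/L.

489 mg/L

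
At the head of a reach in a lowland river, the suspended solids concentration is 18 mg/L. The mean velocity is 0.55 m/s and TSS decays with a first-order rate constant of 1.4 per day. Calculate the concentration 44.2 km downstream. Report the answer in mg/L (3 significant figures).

Travel time t = 44.2 km / 0.55 m/s = 4.42e+04/0.55 = 8.036e+04 s = 0.9301 d.
First-order decay: C = 18·exp(−1.4·0.9301) = 18·0.2719 = 4.895 mg/L.

4.89 mg/L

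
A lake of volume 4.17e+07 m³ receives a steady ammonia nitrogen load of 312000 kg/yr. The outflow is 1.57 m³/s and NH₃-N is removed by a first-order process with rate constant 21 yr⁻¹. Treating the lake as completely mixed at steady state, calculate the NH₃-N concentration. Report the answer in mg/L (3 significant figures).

0.337 mg/L

Outflow Q = 1.57 m³/s × 3.156e+07 s/yr = 4.955e+07 m³/yr.
Steady-state CSTR mass balance: W = Q·C + k·V·C, so C = W/(Q + kV).
Q + kV = 4.955e+07 + 21·4.17e+07 = 9.252e+08 m³/yr.
C = 312000/9.252e+08 = 0.0003372 kg/m³ = 0.3372 mg/L.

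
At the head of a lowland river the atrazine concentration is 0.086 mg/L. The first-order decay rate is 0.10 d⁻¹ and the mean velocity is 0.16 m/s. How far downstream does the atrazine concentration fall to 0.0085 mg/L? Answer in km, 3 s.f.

320 km

From C = C₀·e^(−kt), t = ln(C₀/C)/k = ln(0.086/0.0085)/0.10 = 2.314/0.10 = 23.14 d.
Distance = v·t = 0.16 m/s × 2e+06 s = 3.199e+05 m = 319.9 km.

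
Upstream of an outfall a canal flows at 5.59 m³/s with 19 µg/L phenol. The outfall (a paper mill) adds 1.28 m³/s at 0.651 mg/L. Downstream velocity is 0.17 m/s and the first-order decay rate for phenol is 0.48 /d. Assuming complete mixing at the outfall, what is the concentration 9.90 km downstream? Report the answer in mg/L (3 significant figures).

19 µg/L = 0.019 mg/L.
After complete mixing, C₀ = (1.28·0.651 + 5.59·0.019) / 6.87 = 0.1368 mg/L.
Travel time t = 9900 m / 0.17 m/s = 5.824e+04 s = 0.674 d.
C = 0.1368·exp(−0.48·0.674) = 0.1368·0.7236 = 0.09895 mg/L.

0.0990 mg/L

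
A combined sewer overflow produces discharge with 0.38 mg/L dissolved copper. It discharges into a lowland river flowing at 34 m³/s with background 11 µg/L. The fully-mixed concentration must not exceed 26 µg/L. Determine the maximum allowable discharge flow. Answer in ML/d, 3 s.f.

11 µg/L = 0.011 mg/L.
26 µg/L = 0.026 mg/L.
Mass balance at complete mixing: C_std·(Q_w + Q_r) = Q_w·C_e + Q_r·C_b.
Rearranging, Q_w = Q_r·(C_std − C_b)/(C_e − C_std) = 34·(0.026 − 0.011) / (0.38 − 0.026) = 1.441 m³/s.
= 124.5 ML/d.

124 ML/d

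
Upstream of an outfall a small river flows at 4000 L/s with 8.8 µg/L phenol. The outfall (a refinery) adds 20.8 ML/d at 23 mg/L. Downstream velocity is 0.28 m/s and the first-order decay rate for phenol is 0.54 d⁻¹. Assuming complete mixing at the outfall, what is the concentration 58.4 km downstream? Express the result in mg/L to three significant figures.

20.8 ML/d = 0.2407 m³/s.
4000 L/s = 4 m³/s.
8.8 µg/L = 0.0088 mg/L.
After complete mixing, C₀ = (0.2407·23 + 4·0.0088) / 4.241 = 1.314 mg/L.
Travel time t = 5.84e+04 m / 0.28 m/s = 2.086e+05 s = 2.414 d.
C = 1.314·exp(−0.54·2.414) = 1.314·0.2716 = 0.3568 mg/L.

0.357 mg/L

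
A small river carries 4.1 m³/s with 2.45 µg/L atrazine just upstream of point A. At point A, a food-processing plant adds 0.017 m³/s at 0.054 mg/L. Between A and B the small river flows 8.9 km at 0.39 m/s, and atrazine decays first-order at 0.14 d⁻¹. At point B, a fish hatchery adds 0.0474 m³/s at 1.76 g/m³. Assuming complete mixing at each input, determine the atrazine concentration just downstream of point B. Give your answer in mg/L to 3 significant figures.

0.0226 mg/L

2.45 µg/L = 0.00245 mg/L.
After input A: C = (4.1·0.00245 + 0.017·0.054) / 4.117 = 0.002663 mg/L.
Over the 8.9 km reach to input B (t = 2.282e+04 s = 0.2641 d), decay gives C = 0.002663·exp(−0.14·0.2641) = 0.002566 mg/L.
After input B: C = (4.117·0.002566 + 0.0474·1.76) / 4.164 = 0.02257 mg/L.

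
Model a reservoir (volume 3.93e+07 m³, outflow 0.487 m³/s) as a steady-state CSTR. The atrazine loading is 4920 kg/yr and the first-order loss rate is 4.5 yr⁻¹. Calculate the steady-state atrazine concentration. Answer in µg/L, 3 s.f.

25.6 µg/L

Outflow Q = 0.487 m³/s × 3.156e+07 s/yr = 1.537e+07 m³/yr.
Steady-state CSTR mass balance: W = Q·C + k·V·C, so C = W/(Q + kV).
Q + kV = 1.537e+07 + 4.5·3.93e+07 = 1.922e+08 m³/yr.
C = 4920/1.922e+08 = 2.56e-05 kg/m³ = 0.0256 mg/L = 25.6 µg/L.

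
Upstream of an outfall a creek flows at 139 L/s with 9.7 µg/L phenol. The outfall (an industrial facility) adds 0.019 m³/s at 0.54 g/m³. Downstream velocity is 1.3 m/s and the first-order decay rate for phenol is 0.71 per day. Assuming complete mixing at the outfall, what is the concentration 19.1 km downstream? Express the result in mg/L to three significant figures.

0.0651 mg/L

139 L/s = 0.139 m³/s.
9.7 µg/L = 0.0097 mg/L.
After complete mixing, C₀ = (0.019·0.54 + 0.139·0.0097) / 0.158 = 0.07347 mg/L.
Travel time t = 1.91e+04 m / 1.3 m/s = 1.469e+04 s = 0.17 d.
C = 0.07347·exp(−0.71·0.17) = 0.07347·0.8863 = 0.06511 mg/L.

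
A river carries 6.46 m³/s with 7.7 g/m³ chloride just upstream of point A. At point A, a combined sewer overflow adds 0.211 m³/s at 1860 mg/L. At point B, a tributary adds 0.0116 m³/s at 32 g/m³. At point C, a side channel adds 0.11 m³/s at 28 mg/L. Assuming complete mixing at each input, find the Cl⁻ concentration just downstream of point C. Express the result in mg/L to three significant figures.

65.6 mg/L

After input A: C = (6.46·7.7 + 0.211·1860) / 6.671 = 66.29 mg/L.
After input B: C = (6.671·66.29 + 0.0116·32) / 6.683 = 66.23 mg/L.
After input C: C = (6.683·66.23 + 0.11·28) / 6.793 = 65.61 mg/L.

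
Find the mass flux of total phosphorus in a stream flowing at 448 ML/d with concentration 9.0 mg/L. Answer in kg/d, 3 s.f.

448 ML/d = 5.185 m³/s.
Mass flux = Q·C = 5.185 m³/s × 9 g/m³ = 46.67 g/s.
= 46.67 g/s × 86.4 = 4032 kg/d.

4030 kg/d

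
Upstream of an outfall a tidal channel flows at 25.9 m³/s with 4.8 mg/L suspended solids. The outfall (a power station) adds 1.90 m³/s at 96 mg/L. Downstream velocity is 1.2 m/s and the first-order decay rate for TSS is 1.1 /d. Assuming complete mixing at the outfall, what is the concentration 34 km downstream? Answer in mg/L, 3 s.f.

After complete mixing, C₀ = (1.9·96 + 25.9·4.8) / 27.8 = 11.03 mg/L.
Travel time t = 3.4e+04 m / 1.2 m/s = 2.833e+04 s = 0.3279 d.
C = 11.03·exp(−1.1·0.3279) = 11.03·0.6972 = 7.692 mg/L.

7.69 mg/L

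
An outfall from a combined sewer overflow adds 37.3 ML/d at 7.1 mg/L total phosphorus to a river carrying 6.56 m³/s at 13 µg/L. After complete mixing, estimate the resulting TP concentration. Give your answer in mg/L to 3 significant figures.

0.451 mg/L

37.3 ML/d = 0.4317 m³/s.
13 µg/L = 0.013 mg/L.
Conservation of mass across the mixing zone: C = (0.4317·7.1 + 6.56·0.013) / (0.4317 + 6.56) = 3.15/6.992 = 0.4506 mg/L.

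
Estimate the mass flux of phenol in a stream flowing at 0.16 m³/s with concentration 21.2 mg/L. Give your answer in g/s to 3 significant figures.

3.39 g/s

Mass flux = Q·C = 0.16 m³/s × 21.2 g/m³ = 3.392 g/s.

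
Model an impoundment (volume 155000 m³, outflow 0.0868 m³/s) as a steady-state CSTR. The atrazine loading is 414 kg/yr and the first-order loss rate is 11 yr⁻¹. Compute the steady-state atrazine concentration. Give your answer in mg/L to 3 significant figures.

0.0932 mg/L

Outflow Q = 0.0868 m³/s × 3.156e+07 s/yr = 2.739e+06 m³/yr.
Steady-state CSTR mass balance: W = Q·C + k·V·C, so C = W/(Q + kV).
Q + kV = 2.739e+06 + 11·155000 = 4.444e+06 m³/yr.
C = 414/4.444e+06 = 9.316e-05 kg/m³ = 0.09316 mg/L.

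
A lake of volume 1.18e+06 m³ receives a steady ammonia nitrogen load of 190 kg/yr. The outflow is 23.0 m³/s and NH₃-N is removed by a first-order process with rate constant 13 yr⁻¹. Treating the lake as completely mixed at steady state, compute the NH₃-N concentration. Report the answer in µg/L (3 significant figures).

0.256 µg/L

Outflow Q = 23.0 m³/s × 3.156e+07 s/yr = 7.258e+08 m³/yr.
Steady-state CSTR mass balance: W = Q·C + k·V·C, so C = W/(Q + kV).
Q + kV = 7.258e+08 + 13·1.18e+06 = 7.412e+08 m³/yr.
C = 190/7.412e+08 = 2.564e-07 kg/m³ = 0.0002564 mg/L = 0.2564 µg/L.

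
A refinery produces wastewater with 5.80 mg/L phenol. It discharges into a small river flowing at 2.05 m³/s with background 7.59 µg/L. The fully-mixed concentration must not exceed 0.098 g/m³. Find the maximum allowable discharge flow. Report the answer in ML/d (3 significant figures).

7.59 µg/L = 0.00759 mg/L.
Mass balance at complete mixing: C_std·(Q_w + Q_r) = Q_w·C_e + Q_r·C_b.
Rearranging, Q_w = Q_r·(C_std − C_b)/(C_e − C_std) = 2.05·(0.098 − 0.00759) / (5.8 − 0.098) = 0.0325 m³/s.
= 2.808 ML/d.

2.81 ML/d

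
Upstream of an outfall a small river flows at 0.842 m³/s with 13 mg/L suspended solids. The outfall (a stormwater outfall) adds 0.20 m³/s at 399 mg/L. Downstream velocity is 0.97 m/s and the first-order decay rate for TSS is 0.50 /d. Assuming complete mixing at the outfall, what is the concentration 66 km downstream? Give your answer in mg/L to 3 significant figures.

After complete mixing, C₀ = (0.2·399 + 0.842·13) / 1.042 = 87.09 mg/L.
Travel time t = 6.6e+04 m / 0.97 m/s = 6.804e+04 s = 0.7875 d.
C = 87.09·exp(−0.50·0.7875) = 87.09·0.6745 = 58.74 mg/L.

58.7 mg/L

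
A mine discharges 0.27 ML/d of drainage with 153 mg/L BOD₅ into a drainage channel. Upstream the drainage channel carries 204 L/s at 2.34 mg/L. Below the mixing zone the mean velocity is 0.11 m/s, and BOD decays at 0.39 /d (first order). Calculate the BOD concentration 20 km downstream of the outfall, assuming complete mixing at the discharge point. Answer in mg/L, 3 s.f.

2.03 mg/L

0.27 ML/d = 0.003125 m³/s.
204 L/s = 0.204 m³/s.
After complete mixing, C₀ = (0.003125·153 + 0.204·2.34) / 0.2071 = 4.613 mg/L.
Travel time t = 2e+04 m / 0.11 m/s = 1.818e+05 s = 2.104 d.
C = 4.613·exp(−0.39·2.104) = 4.613·0.4401 = 2.03 mg/L.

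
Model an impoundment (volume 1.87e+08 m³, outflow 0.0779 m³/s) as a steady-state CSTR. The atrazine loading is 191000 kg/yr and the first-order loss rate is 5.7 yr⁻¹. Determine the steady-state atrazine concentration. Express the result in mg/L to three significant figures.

0.179 mg/L

Outflow Q = 0.0779 m³/s × 3.156e+07 s/yr = 2.458e+06 m³/yr.
Steady-state CSTR mass balance: W = Q·C + k·V·C, so C = W/(Q + kV).
Q + kV = 2.458e+06 + 5.7·1.87e+08 = 1.068e+09 m³/yr.
C = 191000/1.068e+09 = 0.0001788 kg/m³ = 0.1788 mg/L.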